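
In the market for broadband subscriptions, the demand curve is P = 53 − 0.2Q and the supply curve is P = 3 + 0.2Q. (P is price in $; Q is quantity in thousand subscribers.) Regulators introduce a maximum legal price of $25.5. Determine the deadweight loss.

Competitive equilibrium: 53 − 0.2Q = 3 + 0.2Q → Q* = 125, P* = 28.
At the ceiling P = 25.5, quantity supplied = (25.5 − 3)/0.2 = 112.5.
Willingness to pay at Q' = 112.5: 53 − 0.2·112.5 = 30.5.
ΔQ = 125 − 112.5 = 12.5; wedge = 30.5 − 25.5 = 5.
Welfare loss = ½ × 12.5 × 5 = $31.25 thousand.

$31.25 thousand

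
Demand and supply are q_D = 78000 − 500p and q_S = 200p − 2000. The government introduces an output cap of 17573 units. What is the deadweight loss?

37749.58

In inverse form: demand p = 156 − 0.002q, supply p = 10 + 0.005q.
Competitive equilibrium: 156 − 0.002q = 10 + 0.005q → q* = 20857.1429, p* = 114.2857.
At q = 17573: demand price = 156 − 0.002·17573 = 120.854; supply price = 10 + 0.005·17573 = 97.865.
Δq = 20857.1429 − 17573 = 3284.1429; wedge = 120.854 − 97.865 = 22.989.
DWL = ½ × 3284.1429 × 22.989 = 37749.58.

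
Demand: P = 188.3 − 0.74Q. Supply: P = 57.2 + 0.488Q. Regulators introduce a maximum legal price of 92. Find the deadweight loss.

771.51

Competitive equilibrium: 188.3 − 0.74Q = 57.2 + 0.488Q → Q* = 106.759, P* = 109.2984.
At the ceiling P = 92, quantity supplied = (92 − 57.2)/0.488 = 71.3115.
Willingness to pay at Q' = 71.3115: 188.3 − 0.74·71.3115 = 135.5295.
ΔQ = 106.759 − 71.3115 = 35.4475; wedge = 135.5295 − 92 = 43.5295.
DWL = ½ × 35.4475 × 43.5295 = 771.51.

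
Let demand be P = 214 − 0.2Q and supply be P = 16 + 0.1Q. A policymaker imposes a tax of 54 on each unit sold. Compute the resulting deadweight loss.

Competitive equilibrium: 214 − 0.2Q = 16 + 0.1Q → Q* = 660, P* = 82.
With the tax, the buyer price exceeds the seller price by 54: (214 − 0.2Q) − (16 + 0.1Q) = 54 → Q' = 480.
ΔQ = 660 − 480 = 180; the wedge equals the tax, 54.
Deadweight loss = ½ × 180 × 54 = 4860.

4860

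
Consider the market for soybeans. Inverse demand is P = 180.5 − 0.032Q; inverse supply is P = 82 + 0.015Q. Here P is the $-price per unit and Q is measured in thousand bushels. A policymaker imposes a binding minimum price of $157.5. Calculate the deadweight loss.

$44558.69 thousand

Competitive equilibrium: 180.5 − 0.032Q = 82 + 0.015Q → Q* = 2095.74468, P* = 113.43617.
At the floor P = 157.5, quantity demanded = (180.5 − 157.5)/0.032 = 718.75.
Sellers' marginal cost at Q' = 718.75: 82 + 0.015·718.75 = 92.78125.
ΔQ = 2095.74468 − 718.75 = 1376.99468; wedge = 157.5 − 92.78125 = 64.71875.
Welfare loss = ½ × 1376.99468 × 64.71875 = $44558.69 thousand.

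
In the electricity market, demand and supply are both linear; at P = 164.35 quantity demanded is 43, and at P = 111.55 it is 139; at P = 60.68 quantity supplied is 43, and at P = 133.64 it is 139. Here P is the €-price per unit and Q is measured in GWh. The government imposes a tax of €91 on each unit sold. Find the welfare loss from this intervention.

Demand slope = (111.55 − 164.35)/(139 − 43) = −0.55, so P = 188 − 0.55Q.
Supply slope = (133.64 − 60.68)/(139 − 43) = 0.76, so P = 28 + 0.76Q.
Competitive equilibrium: 188 − 0.55Q = 28 + 0.76Q → Q* = 122.1374, P* = 120.82443.
With the tax, the buyer price exceeds the seller price by 91: (188 − 0.55Q) − (28 + 0.76Q) = 91 → Q' = 52.67176.
ΔQ = 122.1374 − 52.67176 = 69.46564; the wedge equals the tax, 91.
The triangle = ½ × 69.46564 × 91 = €3160.69.

€3160.69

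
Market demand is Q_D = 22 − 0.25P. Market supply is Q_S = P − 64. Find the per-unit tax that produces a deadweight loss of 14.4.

In inverse form: demand P = 88 − 4Q, supply P = 64 + Q.
Competitive equilibrium: 88 − 4Q = 64 + Q → Q* = 4.8, P* = 68.8.
A tax t gives ΔQ = t/5 and wedge t, so DWL = t²/10.
t²/10 = 14.4 → t² = 144 → t = 12.

12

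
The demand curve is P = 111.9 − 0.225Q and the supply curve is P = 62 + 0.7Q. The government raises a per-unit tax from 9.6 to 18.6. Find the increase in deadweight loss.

137.19

Competitive equilibrium: 111.9 − 0.225Q = 62 + 0.7Q → Q* = 53.9459, P* = 99.7622.
For a per-unit tax t: ΔQ = t/0.925, so DWL = ½·t·(t/0.925) = t²/1.85.
At t = 9.6: DWL = 49.816. At t = 18.6: DWL = 187.005.
Increase = 187.005 − 49.816 = 137.19.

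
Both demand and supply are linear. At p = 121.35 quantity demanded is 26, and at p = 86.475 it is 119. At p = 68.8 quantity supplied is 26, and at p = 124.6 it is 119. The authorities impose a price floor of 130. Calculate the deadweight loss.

Demand slope = (86.475 − 121.35)/(119 − 26) = −0.375, so p = 131.1 − 0.375q.
Supply slope = (124.6 − 68.8)/(119 − 26) = 0.6, so p = 53.2 + 0.6q.
Competitive equilibrium: 131.1 − 0.375q = 53.2 + 0.6q → q* = 79.8974, p* = 101.1385.
At the floor p = 130, quantity demanded = (131.1 − 130)/0.375 = 2.9333.
Sellers' marginal cost at q' = 2.9333: 53.2 + 0.6·2.9333 = 54.96.
Δq = 79.8974 − 2.9333 = 76.9641; wedge = 130 − 54.96 = 75.04.
Welfare loss = ½ × 76.9641 × 75.04 = 2887.69.

2887.69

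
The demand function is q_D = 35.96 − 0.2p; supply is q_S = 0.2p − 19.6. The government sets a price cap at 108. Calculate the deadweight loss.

In inverse form: demand p = 179.8 − 5q, supply p = 98 + 5q.
Competitive equilibrium: 179.8 − 5q = 98 + 5q → q* = 8.18, p* = 138.9.
At the ceiling p = 108, quantity supplied = (108 − 98)/5 = 2.
Willingness to pay at q' = 2: 179.8 − 5·2 = 169.8.
Δq = 8.18 − 2 = 6.18; wedge = 169.8 − 108 = 61.8.
DWL = ½ × 6.18 × 61.8 = 190.962.

190.962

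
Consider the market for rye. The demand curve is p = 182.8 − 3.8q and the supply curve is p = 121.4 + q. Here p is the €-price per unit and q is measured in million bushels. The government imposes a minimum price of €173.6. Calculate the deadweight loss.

Competitive equilibrium: 182.8 − 3.8q = 121.4 + q → q* = 12.7917, p* = 134.1917.
At the floor p = 173.6, quantity demanded = (182.8 − 173.6)/3.8 = 2.4211.
Sellers' marginal cost at q' = 2.4211: 121.4 + 1·2.4211 = 123.8211.
Δq = 12.7917 − 2.4211 = 10.3706; wedge = 173.6 − 123.8211 = 49.7789.
Welfare loss = ½ × 10.3706 × 49.7789 = €258.12 million.

€258.12 million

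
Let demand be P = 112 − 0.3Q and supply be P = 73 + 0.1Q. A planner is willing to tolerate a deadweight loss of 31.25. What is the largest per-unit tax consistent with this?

Competitive equilibrium: 112 − 0.3Q = 73 + 0.1Q → Q* = 97.5, P* = 82.75.
A tax t gives ΔQ = t/0.4 and wedge t, so DWL = t²/0.8.
t²/0.8 = 31.25 → t² = 25 → t = 5.

5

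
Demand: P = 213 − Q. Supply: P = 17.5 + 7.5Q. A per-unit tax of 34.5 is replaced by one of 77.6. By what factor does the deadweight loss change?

Competitive equilibrium: 213 − Q = 17.5 + 7.5Q → Q* = 23, P* = 190.
For a per-unit tax t: ΔQ = t/8.5, so DWL = ½·t·(t/8.5) = t²/17.
At t = 34.5: DWL = 70.015. At t = 77.6: DWL = 354.221.
Ratio = (77.6/34.5)² = 5.059.

5.059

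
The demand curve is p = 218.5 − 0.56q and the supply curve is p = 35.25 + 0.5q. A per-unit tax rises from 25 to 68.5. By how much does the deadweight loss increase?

1918.51

Competitive equilibrium: 218.5 − 0.56q = 35.25 + 0.5q → q* = 172.8774, p* = 121.6887.
For a per-unit tax t: Δq = t/1.06, so DWL = ½·t·(t/1.06) = t²/2.12.
At t = 25: DWL = 294.811. At t = 68.5: DWL = 2213.325.
Increase = 2213.325 − 294.811 = 1918.51.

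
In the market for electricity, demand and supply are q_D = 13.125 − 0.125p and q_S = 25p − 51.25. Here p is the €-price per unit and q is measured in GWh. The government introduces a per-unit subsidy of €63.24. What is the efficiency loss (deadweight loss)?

In inverse form: demand p = 105 − 8q, supply p = 2.05 + 0.04q.
Competitive equilibrium: 105 − 8q = 2.05 + 0.04q → q* = 12.8047, p* = 2.5622.
The subsidy lowers effective supply by 63.24: p = 0.04q − 61.19.
New quantity: 105 − 8q = 0.04q − 61.19 → q' = 20.6704.
Overproduction Δq = 20.6704 − 12.8047 = 7.8657; wedge = subsidy = 63.24.
Welfare loss = ½ × 7.8657 × 63.24 = €248.71.

€248.71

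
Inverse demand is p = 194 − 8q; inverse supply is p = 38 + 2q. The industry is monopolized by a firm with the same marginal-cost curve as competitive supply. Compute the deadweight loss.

240.36

Competitive equilibrium: 194 − 8q = 38 + 2q → q* = 15.6, p* = 69.2.
Marginal revenue: MR = 194 − 16q. Set MR = MC: 194 − 16q = 38 + 2q → q_m = 8.66667.
Price p_m = 194 − 8·8.66667 = 124.66664; MC(q_m) = 38 + 2·8.66667 = 55.33334.
Competitive q* = 15.6, so Δq = 6.93333; wedge = 124.66664 − 55.33334 = 69.3333.
Welfare loss = ½ × 6.93333 × 69.3333 = 240.36.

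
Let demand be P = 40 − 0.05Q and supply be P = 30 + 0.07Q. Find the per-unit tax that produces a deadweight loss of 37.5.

Competitive equilibrium: 40 − 0.05Q = 30 + 0.07Q → Q* = 83.3333, P* = 35.8333.
A tax t gives ΔQ = t/0.12 and wedge t, so DWL = t²/0.24.
t²/0.24 = 37.5 → t² = 9 → t = 3.

3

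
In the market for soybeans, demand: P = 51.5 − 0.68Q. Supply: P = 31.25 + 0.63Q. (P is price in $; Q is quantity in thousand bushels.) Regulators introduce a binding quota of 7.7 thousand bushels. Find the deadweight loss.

$39.42 thousand

Competitive equilibrium: 51.5 − 0.68Q = 31.25 + 0.63Q → Q* = 15.458, P* = 40.9885.
At Q = 7.7: demand price = 51.5 − 0.68·7.7 = 46.264; supply price = 31.25 + 0.63·7.7 = 36.101.
ΔQ = 15.458 − 7.7 = 7.758; wedge = 46.264 − 36.101 = 10.163.
Deadweight loss = ½ × 7.758 × 10.163 = $39.42 thousand.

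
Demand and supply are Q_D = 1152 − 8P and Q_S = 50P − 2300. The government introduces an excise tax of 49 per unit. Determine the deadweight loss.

8279.31

In inverse form: demand P = 144 − 0.125Q, supply P = 46 + 0.02Q.
Competitive equilibrium: 144 − 0.125Q = 46 + 0.02Q → Q* = 675.8621, P* = 59.5172.
With the tax, the buyer price exceeds the seller price by 49: (144 − 0.125Q) − (46 + 0.02Q) = 49 → Q' = 337.931.
ΔQ = 675.8621 − 337.931 = 337.9311; the wedge equals the tax, 49.
Deadweight loss = ½ × 337.9311 × 49 = 8279.31.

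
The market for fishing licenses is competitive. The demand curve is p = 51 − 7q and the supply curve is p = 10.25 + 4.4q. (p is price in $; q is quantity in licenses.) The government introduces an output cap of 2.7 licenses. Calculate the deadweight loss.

$4.36

Competitive equilibrium: 51 − 7q = 10.25 + 4.4q → q* = 3.5746, p* = 25.9781.
At q = 2.7: demand price = 51 − 7·2.7 = 32.1; supply price = 10.25 + 4.4·2.7 = 22.13.
Δq = 3.5746 − 2.7 = 0.8746; wedge = 32.1 − 22.13 = 9.97.
Welfare loss = ½ × 0.8746 × 9.97 = $4.36.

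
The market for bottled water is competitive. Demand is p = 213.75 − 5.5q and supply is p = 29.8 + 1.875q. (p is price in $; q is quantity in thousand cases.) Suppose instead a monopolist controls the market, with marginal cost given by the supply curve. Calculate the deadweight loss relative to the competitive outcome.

$418.64 thousand

Competitive equilibrium: 213.75 − 5.5q = 29.8 + 1.875q → q* = 24.9424, p* = 76.5669.
Marginal revenue: MR = 213.75 − 11q. Set MR = MC: 213.75 − 11q = 29.8 + 1.875q → q_m = 14.2874.
Price p_m = 213.75 − 5.5·14.2874 = 135.1693; MC(q_m) = 29.8 + 1.875·14.2874 = 56.5889.
Competitive q* = 24.9424, so Δq = 10.655; wedge = 135.1693 − 56.5889 = 78.5804.
Deadweight loss = ½ × 10.655 × 78.5804 = $418.64 thousand.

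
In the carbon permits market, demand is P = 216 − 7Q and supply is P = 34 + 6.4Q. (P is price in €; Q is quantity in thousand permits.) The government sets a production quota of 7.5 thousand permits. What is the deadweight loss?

Competitive equilibrium: 216 − 7Q = 34 + 6.4Q → Q* = 13.5821, P* = 120.9254.
At Q = 7.5: demand price = 216 − 7·7.5 = 163.5; supply price = 34 + 6.4·7.5 = 82.
ΔQ = 13.5821 − 7.5 = 6.0821; wedge = 163.5 − 82 = 81.5.
The triangle = ½ × 6.0821 × 81.5 = €247.85 thousand.

€247.85 thousand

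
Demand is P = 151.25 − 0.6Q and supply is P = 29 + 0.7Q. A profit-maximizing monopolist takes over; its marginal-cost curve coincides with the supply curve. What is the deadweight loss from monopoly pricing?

Competitive equilibrium: 151.25 − 0.6Q = 29 + 0.7Q → Q* = 94.0385, P* = 94.8269.
Marginal revenue: MR = 151.25 − 1.2Q. Set MR = MC: 151.25 − 1.2Q = 29 + 0.7Q → Q_m = 64.3421.
Price P_m = 151.25 − 0.6·64.3421 = 112.6447; MC(Q_m) = 29 + 0.7·64.3421 = 74.0395.
Competitive Q* = 94.0385, so ΔQ = 29.6964; wedge = 112.6447 − 74.0395 = 38.6052.
Deadweight loss = ½ × 29.6964 × 38.6052 = 573.22.

573.22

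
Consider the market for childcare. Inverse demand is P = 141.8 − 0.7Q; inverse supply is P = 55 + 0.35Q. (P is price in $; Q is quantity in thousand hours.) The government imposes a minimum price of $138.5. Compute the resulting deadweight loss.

$3190.20 thousand

Competitive equilibrium: 141.8 − 0.7Q = 55 + 0.35Q → Q* = 82.6667, P* = 83.9333.
At the floor P = 138.5, quantity demanded = (141.8 − 138.5)/0.7 = 4.7143.
Sellers' marginal cost at Q' = 4.7143: 55 + 0.35·4.7143 = 56.65.
ΔQ = 82.6667 − 4.7143 = 77.9524; wedge = 138.5 − 56.65 = 81.85.
Deadweight loss = ½ × 77.9524 × 81.85 = $3190.20 thousand.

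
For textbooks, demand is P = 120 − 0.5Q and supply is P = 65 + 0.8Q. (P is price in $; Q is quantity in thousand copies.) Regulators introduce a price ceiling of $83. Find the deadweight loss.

Competitive equilibrium: 120 − 0.5Q = 65 + 0.8Q → Q* = 42.3077, P* = 98.8462.
At the ceiling P = 83, quantity supplied = (83 − 65)/0.8 = 22.5.
Willingness to pay at Q' = 22.5: 120 − 0.5·22.5 = 108.75.
ΔQ = 42.3077 − 22.5 = 19.8077; wedge = 108.75 − 83 = 25.75.
The triangle = ½ × 19.8077 × 25.75 = $255.02 thousand.

$255.02 thousand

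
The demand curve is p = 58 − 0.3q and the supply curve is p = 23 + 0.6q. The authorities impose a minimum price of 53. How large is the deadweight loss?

222.22

Competitive equilibrium: 58 − 0.3q = 23 + 0.6q → q* = 38.8889, p* = 46.3333.
At the floor p = 53, quantity demanded = (58 − 53)/0.3 = 16.6667.
Sellers' marginal cost at q' = 16.6667: 23 + 0.6·16.6667 = 33.
Δq = 38.8889 − 16.6667 = 22.2222; wedge = 53 − 33 = 20.
Deadweight loss = ½ × 22.2222 × 20 = 222.22.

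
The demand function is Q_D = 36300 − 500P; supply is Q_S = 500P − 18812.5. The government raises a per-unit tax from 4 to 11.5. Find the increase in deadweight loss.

In inverse form: demand P = 72.6 − 0.002Q, supply P = 37.625 + 0.002Q.
Competitive equilibrium: 72.6 − 0.002Q = 37.625 + 0.002Q → Q* = 8743.75, P* = 55.1125.
For a per-unit tax t: ΔQ = t/0.004, so DWL = ½·t·(t/0.004) = t²/0.008.
At t = 4: DWL = 2000. At t = 11.5: DWL = 16531.25.
Increase = 16531.25 − 2000 = 14531.25.

14531.25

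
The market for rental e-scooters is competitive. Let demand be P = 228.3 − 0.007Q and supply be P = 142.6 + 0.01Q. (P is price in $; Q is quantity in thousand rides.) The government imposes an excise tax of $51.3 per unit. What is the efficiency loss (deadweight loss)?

$77402.65 thousand

Competitive equilibrium: 228.3 − 0.007Q = 142.6 + 0.01Q → Q* = 5041.1765, P* = 193.0118.
With the tax, the buyer price exceeds the seller price by 51.3: (228.3 − 0.007Q) − (142.6 + 0.01Q) = 51.3 → Q' = 2023.5294.
ΔQ = 5041.1765 − 2023.5294 = 3017.6471; the wedge equals the tax, 51.3.
DWL = ½ × 3017.6471 × 51.3 = $77402.65 thousand.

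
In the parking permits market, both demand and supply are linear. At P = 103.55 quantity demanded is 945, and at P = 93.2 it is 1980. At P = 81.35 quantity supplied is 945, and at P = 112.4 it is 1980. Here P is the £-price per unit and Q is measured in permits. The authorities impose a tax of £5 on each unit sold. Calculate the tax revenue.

Demand slope = (93.2 − 103.55)/(1980 − 945) = −0.01, so P = 113 − 0.01Q.
Supply slope = (112.4 − 81.35)/(1980 − 945) = 0.03, so P = 53 + 0.03Q.
Competitive equilibrium: 113 − 0.01Q = 53 + 0.03Q → Q* = 1500, P* = 98.
With the tax, the buyer price exceeds the seller price by 5: (113 − 0.01Q) − (53 + 0.03Q) = 5 → Q' = 1375.
Tax revenue = 5 × 1375 = £6875.

£6875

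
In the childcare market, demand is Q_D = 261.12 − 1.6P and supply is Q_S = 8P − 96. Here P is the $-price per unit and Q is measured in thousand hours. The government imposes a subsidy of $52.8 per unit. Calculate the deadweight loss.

In inverse form: demand P = 163.2 − 0.625Q, supply P = 12 + 0.125Q.
Competitive equilibrium: 163.2 − 0.625Q = 12 + 0.125Q → Q* = 201.6, P* = 37.2.
The subsidy lowers effective supply by 52.8: P = 0.125Q − 40.8.
New quantity: 163.2 − 0.625Q = 0.125Q − 40.8 → Q' = 272.
Overproduction ΔQ = 272 − 201.6 = 70.4; wedge = subsidy = 52.8.
Deadweight loss = ½ × 70.4 × 52.8 = $1858.56 thousand.

$1858.56 thousand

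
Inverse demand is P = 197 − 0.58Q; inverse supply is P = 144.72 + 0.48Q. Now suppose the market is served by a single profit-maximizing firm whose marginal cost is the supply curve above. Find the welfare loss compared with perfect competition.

Competitive equilibrium: 197 − 0.58Q = 144.72 + 0.48Q → Q* = 49.3208, P* = 168.394.
Marginal revenue: MR = 197 − 1.16Q. Set MR = MC: 197 − 1.16Q = 144.72 + 0.48Q → Q_m = 31.878.
Price P_m = 197 − 0.58·31.878 = 178.5108; MC(Q_m) = 144.72 + 0.48·31.878 = 160.0214.
Competitive Q* = 49.3208, so ΔQ = 17.4428; wedge = 178.5108 − 160.0214 = 18.4894.
The triangle = ½ × 17.4428 × 18.4894 = 161.25.

161.25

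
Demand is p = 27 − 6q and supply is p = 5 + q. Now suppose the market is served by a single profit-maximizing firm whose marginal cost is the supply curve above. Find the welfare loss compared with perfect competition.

7.36

Competitive equilibrium: 27 − 6q = 5 + q → q* = 3.1429, p* = 8.1429.
Marginal revenue: MR = 27 − 12q. Set MR = MC: 27 − 12q = 5 + q → q_m = 1.6923.
Price p_m = 27 − 6·1.6923 = 16.8462; MC(q_m) = 5 + 1·1.6923 = 6.6923.
Competitive q* = 3.1429, so Δq = 1.4506; wedge = 16.8462 − 6.6923 = 10.1539.
The triangle = ½ × 1.4506 × 10.1539 = 7.36.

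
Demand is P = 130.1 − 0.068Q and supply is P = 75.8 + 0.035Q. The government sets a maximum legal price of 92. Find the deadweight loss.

Competitive equilibrium: 130.1 − 0.068Q = 75.8 + 0.035Q → Q* = 527.1845, P* = 94.2515.
At the ceiling P = 92, quantity supplied = (92 − 75.8)/0.035 = 462.8571.
Willingness to pay at Q' = 462.8571: 130.1 − 0.068·462.8571 = 98.6257.
ΔQ = 527.1845 − 462.8571 = 64.3274; wedge = 98.6257 − 92 = 6.6257.
Welfare loss = ½ × 64.3274 × 6.6257 = 213.11.

213.11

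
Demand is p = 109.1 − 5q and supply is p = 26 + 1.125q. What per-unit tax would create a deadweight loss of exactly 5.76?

8.4

Competitive equilibrium: 109.1 − 5q = 26 + 1.125q → q* = 13.5673, p* = 41.2633.
A tax t gives Δq = t/6.125 and wedge t, so DWL = t²/12.25.
t²/12.25 = 5.76 → t² = 70.56 → t = 8.4.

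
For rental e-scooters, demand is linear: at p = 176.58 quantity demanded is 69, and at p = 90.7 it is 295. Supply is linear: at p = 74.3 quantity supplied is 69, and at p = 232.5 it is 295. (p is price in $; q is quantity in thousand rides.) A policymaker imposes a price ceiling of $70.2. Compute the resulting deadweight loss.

Demand slope = (90.7 − 176.58)/(295 − 69) = −0.38, so p = 202.8 − 0.38q.
Supply slope = (232.5 − 74.3)/(295 − 69) = 0.7, so p = 26 + 0.7q.
Competitive equilibrium: 202.8 − 0.38q = 26 + 0.7q → q* = 163.7037, p* = 140.5926.
At the ceiling p = 70.2, quantity supplied = (70.2 − 26)/0.7 = 63.1429.
Willingness to pay at q' = 63.1429: 202.8 − 0.38·63.1429 = 178.8057.
Δq = 163.7037 − 63.1429 = 100.5608; wedge = 178.8057 − 70.2 = 108.6057.
DWL = ½ × 100.5608 × 108.6057 = $5460.74 thousand.

$5460.74 thousand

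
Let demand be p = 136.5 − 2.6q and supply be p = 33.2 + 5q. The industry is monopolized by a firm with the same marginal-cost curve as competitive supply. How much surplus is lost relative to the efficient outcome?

45.61

Competitive equilibrium: 136.5 − 2.6q = 33.2 + 5q → q* = 13.5921, p* = 101.1605.
Marginal revenue: MR = 136.5 − 5.2q. Set MR = MC: 136.5 − 5.2q = 33.2 + 5q → q_m = 10.1275.
Price p_m = 136.5 − 2.6·10.1275 = 110.1685; MC(q_m) = 33.2 + 5·10.1275 = 83.8375.
Competitive q* = 13.5921, so Δq = 3.4646; wedge = 110.1685 − 83.8375 = 26.331.
Deadweight loss = ½ × 3.4646 × 26.331 = 45.61.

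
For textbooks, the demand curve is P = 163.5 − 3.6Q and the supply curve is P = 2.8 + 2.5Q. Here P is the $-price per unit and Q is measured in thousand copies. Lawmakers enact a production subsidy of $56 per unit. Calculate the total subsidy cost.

Competitive equilibrium: 163.5 − 3.6Q = 2.8 + 2.5Q → Q* = 26.3443, P* = 68.6607.
The subsidy lowers effective supply by 56: P = 2.5Q − 53.2.
New quantity: 163.5 − 3.6Q = 2.5Q − 53.2 → Q' = 35.5246.
Total subsidy cost = 56 × 35.5246 = $1989.38 thousand.

$1989.38 thousand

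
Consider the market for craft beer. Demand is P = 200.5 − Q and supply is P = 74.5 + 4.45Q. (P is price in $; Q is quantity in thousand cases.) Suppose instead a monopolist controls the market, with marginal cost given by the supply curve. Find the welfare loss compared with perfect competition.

$35.01 thousand

Competitive equilibrium: 200.5 − Q = 74.5 + 4.45Q → Q* = 23.1193, P* = 177.3807.
Marginal revenue: MR = 200.5 − 2Q. Set MR = MC: 200.5 − 2Q = 74.5 + 4.45Q → Q_m = 19.5349.
Price P_m = 200.5 − 1·19.5349 = 180.9651; MC(Q_m) = 74.5 + 4.45·19.5349 = 161.4303.
Competitive Q* = 23.1193, so ΔQ = 3.5844; wedge = 180.9651 − 161.4303 = 19.5348.
Deadweight loss = ½ × 3.5844 × 19.5348 = $35.01 thousand.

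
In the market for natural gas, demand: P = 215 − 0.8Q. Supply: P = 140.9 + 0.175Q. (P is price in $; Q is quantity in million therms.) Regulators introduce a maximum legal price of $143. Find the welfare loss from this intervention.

Competitive equilibrium: 215 − 0.8Q = 140.9 + 0.175Q → Q* = 76, P* = 154.2.
At the ceiling P = 143, quantity supplied = (143 − 140.9)/0.175 = 12.
Willingness to pay at Q' = 12: 215 − 0.8·12 = 205.4.
ΔQ = 76 − 12 = 64; wedge = 205.4 − 143 = 62.4.
The triangle = ½ × 64 × 62.4 = $1996.80 million.

$1996.80 million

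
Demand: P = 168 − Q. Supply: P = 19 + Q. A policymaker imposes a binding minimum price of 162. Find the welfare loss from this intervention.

4692.25

Competitive equilibrium: 168 − Q = 19 + Q → Q* = 74.5, P* = 93.5.
At the floor P = 162, quantity demanded = (168 − 162)/1 = 6.
Sellers' marginal cost at Q' = 6: 19 + 1·6 = 25.
ΔQ = 74.5 − 6 = 68.5; wedge = 162 − 25 = 137.
DWL = ½ × 68.5 × 137 = 4692.25.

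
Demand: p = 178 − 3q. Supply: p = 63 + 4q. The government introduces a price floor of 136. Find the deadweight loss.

20.64

Competitive equilibrium: 178 − 3q = 63 + 4q → q* = 16.4286, p* = 128.7143.
At the floor p = 136, quantity demanded = (178 − 136)/3 = 14.
Sellers' marginal cost at q' = 14: 63 + 4·14 = 119.
Δq = 16.4286 − 14 = 2.4286; wedge = 136 − 119 = 17.
DWL = ½ × 2.4286 × 17 = 20.64.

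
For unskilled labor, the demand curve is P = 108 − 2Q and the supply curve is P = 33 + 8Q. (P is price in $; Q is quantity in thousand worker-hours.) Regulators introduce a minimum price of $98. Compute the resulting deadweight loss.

$31.25 thousand

Competitive equilibrium: 108 − 2Q = 33 + 8Q → Q* = 7.5, P* = 93.
At the floor P = 98, quantity demanded = (108 − 98)/2 = 5.
Sellers' marginal cost at Q' = 5: 33 + 8·5 = 73.
ΔQ = 7.5 − 5 = 2.5; wedge = 98 − 73 = 25.
Deadweight loss = ½ × 2.5 × 25 = $31.25 thousand.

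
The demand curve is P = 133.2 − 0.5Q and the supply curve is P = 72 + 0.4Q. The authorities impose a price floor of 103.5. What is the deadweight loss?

33.282

Competitive equilibrium: 133.2 − 0.5Q = 72 + 0.4Q → Q* = 68, P* = 99.2.
At the floor P = 103.5, quantity demanded = (133.2 − 103.5)/0.5 = 59.4.
Sellers' marginal cost at Q' = 59.4: 72 + 0.4·59.4 = 95.76.
ΔQ = 68 − 59.4 = 8.6; wedge = 103.5 − 95.76 = 7.74.
The triangle = ½ × 8.6 × 7.74 = 33.282.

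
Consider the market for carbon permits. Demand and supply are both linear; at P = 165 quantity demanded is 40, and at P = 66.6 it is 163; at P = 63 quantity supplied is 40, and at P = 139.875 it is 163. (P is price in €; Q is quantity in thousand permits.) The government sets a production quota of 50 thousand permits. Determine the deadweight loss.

Demand slope = (66.6 − 165)/(163 − 40) = −0.8, so P = 197 − 0.8Q.
Supply slope = (139.875 − 63)/(163 − 40) = 0.625, so P = 38 + 0.625Q.
Competitive equilibrium: 197 − 0.8Q = 38 + 0.625Q → Q* = 111.57895, P* = 107.73684.
At Q = 50: demand price = 197 − 0.8·50 = 157; supply price = 38 + 0.625·50 = 69.25.
ΔQ = 111.57895 − 50 = 61.57895; wedge = 157 − 69.25 = 87.75.
Welfare loss = ½ × 61.57895 × 87.75 = €2701.78 thousand.

€2701.78 thousand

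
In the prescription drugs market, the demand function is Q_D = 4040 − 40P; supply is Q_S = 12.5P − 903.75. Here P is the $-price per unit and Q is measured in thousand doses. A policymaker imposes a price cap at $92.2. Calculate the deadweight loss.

$31.73 thousand

In inverse form: demand P = 101 − 0.025Q, supply P = 72.3 + 0.08Q.
Competitive equilibrium: 101 − 0.025Q = 72.3 + 0.08Q → Q* = 273.3333, P* = 94.1667.
At the ceiling P = 92.2, quantity supplied = (92.2 − 72.3)/0.08 = 248.75.
Willingness to pay at Q' = 248.75: 101 − 0.025·248.75 = 94.7813.
ΔQ = 273.3333 − 248.75 = 24.5833; wedge = 94.7813 − 92.2 = 2.5813.
Deadweight loss = ½ × 24.5833 × 2.5813 = $31.73 thousand.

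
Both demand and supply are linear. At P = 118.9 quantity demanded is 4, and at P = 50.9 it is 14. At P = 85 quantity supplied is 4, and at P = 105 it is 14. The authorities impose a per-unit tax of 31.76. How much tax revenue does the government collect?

134.76

Demand slope = (50.9 − 118.9)/(14 − 4) = −6.8, so P = 146.1 − 6.8Q.
Supply slope = (105 − 85)/(14 − 4) = 2, so P = 77 + 2Q.
Competitive equilibrium: 146.1 − 6.8Q = 77 + 2Q → Q* = 7.8523, P* = 92.7045.
With the tax, the buyer price exceeds the seller price by 31.76: (146.1 − 6.8Q) − (77 + 2Q) = 31.76 → Q' = 4.2432.
Tax revenue = 31.76 × 4.2432 = 134.76.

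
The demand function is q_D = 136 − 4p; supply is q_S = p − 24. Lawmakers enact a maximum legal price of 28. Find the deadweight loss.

10

In inverse form: demand p = 34 − 0.25q, supply p = 24 + q.
Competitive equilibrium: 34 − 0.25q = 24 + q → q* = 8, p* = 32.
At the ceiling p = 28, quantity supplied = (28 − 24)/1 = 4.
Willingness to pay at q' = 4: 34 − 0.25·4 = 33.
Δq = 8 − 4 = 4; wedge = 33 − 28 = 5.
The triangle = ½ × 4 × 5 = 10.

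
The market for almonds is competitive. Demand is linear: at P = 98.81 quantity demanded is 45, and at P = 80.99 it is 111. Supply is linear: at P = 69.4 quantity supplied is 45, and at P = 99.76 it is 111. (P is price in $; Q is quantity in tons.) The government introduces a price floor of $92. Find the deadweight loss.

Demand slope = (80.99 − 98.81)/(111 − 45) = −0.27, so P = 110.96 − 0.27Q.
Supply slope = (99.76 − 69.4)/(111 − 45) = 0.46, so P = 48.7 + 0.46Q.
Competitive equilibrium: 110.96 − 0.27Q = 48.7 + 0.46Q → Q* = 85.2877, P* = 87.9323.
At the floor P = 92, quantity demanded = (110.96 − 92)/0.27 = 70.2222.
Sellers' marginal cost at Q' = 70.2222: 48.7 + 0.46·70.2222 = 81.0022.
ΔQ = 85.2877 − 70.2222 = 15.0655; wedge = 92 − 81.0022 = 10.9978.
Deadweight loss = ½ × 15.0655 × 10.9978 = $82.84.

$82.84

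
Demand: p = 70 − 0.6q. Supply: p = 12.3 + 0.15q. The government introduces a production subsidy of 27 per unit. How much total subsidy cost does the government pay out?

3049.20

Competitive equilibrium: 70 − 0.6q = 12.3 + 0.15q → q* = 76.9333, p* = 23.84.
The subsidy lowers effective supply by 27: p = 0.15q − 14.7.
New quantity: 70 − 0.6q = 0.15q − 14.7 → q' = 112.9333.
Total subsidy cost = 27 × 112.9333 = 3049.20.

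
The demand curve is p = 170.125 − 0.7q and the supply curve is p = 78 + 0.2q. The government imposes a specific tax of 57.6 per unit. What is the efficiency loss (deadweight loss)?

1843.20

Competitive equilibrium: 170.125 − 0.7q = 78 + 0.2q → q* = 102.3611, p* = 98.4722.
With the tax, the buyer price exceeds the seller price by 57.6: (170.125 − 0.7q) − (78 + 0.2q) = 57.6 → q' = 38.3611.
Δq = 102.3611 − 38.3611 = 64; the wedge equals the tax, 57.6.
Welfare loss = ½ × 64 × 57.6 = 1843.20.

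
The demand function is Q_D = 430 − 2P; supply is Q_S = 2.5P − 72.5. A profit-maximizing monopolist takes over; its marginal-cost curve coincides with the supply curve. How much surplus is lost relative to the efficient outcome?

2451.53

In inverse form: demand P = 215 − 0.5Q, supply P = 29 + 0.4Q.
Competitive equilibrium: 215 − 0.5Q = 29 + 0.4Q → Q* = 206.66667, P* = 111.66667.
Marginal revenue: MR = 215 − Q. Set MR = MC: 215 − Q = 29 + 0.4Q → Q_m = 132.85714.
Price P_m = 215 − 0.5·132.85714 = 148.57143; MC(Q_m) = 29 + 0.4·132.85714 = 82.14286.
Competitive Q* = 206.66667, so ΔQ = 73.80953; wedge = 148.57143 − 82.14286 = 66.42857.
DWL = ½ × 73.80953 × 66.42857 = 2451.53.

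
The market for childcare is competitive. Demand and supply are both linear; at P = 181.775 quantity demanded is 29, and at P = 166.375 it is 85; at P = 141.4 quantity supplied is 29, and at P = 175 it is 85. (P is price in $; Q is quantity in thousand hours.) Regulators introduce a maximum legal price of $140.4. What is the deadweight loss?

$1000.02 thousand

Demand slope = (166.375 − 181.775)/(85 − 29) = −0.275, so P = 189.75 − 0.275Q.
Supply slope = (175 − 141.4)/(85 − 29) = 0.6, so P = 124 + 0.6Q.
Competitive equilibrium: 189.75 − 0.275Q = 124 + 0.6Q → Q* = 75.1429, P* = 169.0857.
At the ceiling P = 140.4, quantity supplied = (140.4 − 124)/0.6 = 27.3333.
Willingness to pay at Q' = 27.3333: 189.75 − 0.275·27.3333 = 182.2333.
ΔQ = 75.1429 − 27.3333 = 47.8096; wedge = 182.2333 − 140.4 = 41.8333.
Welfare loss = ½ × 47.8096 × 41.8333 = $1000.02 thousand.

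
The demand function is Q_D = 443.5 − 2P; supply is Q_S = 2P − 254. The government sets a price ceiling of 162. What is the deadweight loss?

In inverse form: demand P = 221.75 − 0.5Q, supply P = 127 + 0.5Q.
Competitive equilibrium: 221.75 − 0.5Q = 127 + 0.5Q → Q* = 94.75, P* = 174.375.
At the ceiling P = 162, quantity supplied = (162 − 127)/0.5 = 70.
Willingness to pay at Q' = 70: 221.75 − 0.5·70 = 186.75.
ΔQ = 94.75 − 70 = 24.75; wedge = 186.75 − 162 = 24.75.
DWL = ½ × 24.75 × 24.75 = 306.28.

306.28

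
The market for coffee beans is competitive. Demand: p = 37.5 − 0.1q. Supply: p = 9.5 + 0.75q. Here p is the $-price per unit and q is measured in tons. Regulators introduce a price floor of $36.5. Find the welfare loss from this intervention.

Competitive equilibrium: 37.5 − 0.1q = 9.5 + 0.75q → q* = 32.9412, p* = 34.2059.
At the floor p = 36.5, quantity demanded = (37.5 − 36.5)/0.1 = 10.
Sellers' marginal cost at q' = 10: 9.5 + 0.75·10 = 17.
Δq = 32.9412 − 10 = 22.9412; wedge = 36.5 − 17 = 19.5.
The triangle = ½ × 22.9412 × 19.5 = $223.68.

$223.68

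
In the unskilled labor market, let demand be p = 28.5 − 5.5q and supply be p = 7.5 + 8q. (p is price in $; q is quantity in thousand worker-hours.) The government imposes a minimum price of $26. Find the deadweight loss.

Competitive equilibrium: 28.5 − 5.5q = 7.5 + 8q → q* = 1.5556, p* = 19.9444.
At the floor p = 26, quantity demanded = (28.5 − 26)/5.5 = 0.4545.
Sellers' marginal cost at q' = 0.4545: 7.5 + 8·0.4545 = 11.136.
Δq = 1.5556 − 0.4545 = 1.1011; wedge = 26 − 11.136 = 14.864.
DWL = ½ × 1.1011 × 14.864 = $8.18 thousand.

$8.18 thousand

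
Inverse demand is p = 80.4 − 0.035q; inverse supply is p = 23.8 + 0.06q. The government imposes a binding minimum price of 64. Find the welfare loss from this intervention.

768.76

Competitive equilibrium: 80.4 − 0.035q = 23.8 + 0.06q → q* = 595.7895, p* = 59.5474.
At the floor p = 64, quantity demanded = (80.4 − 64)/0.035 = 468.5714.
Sellers' marginal cost at q' = 468.5714: 23.8 + 0.06·468.5714 = 51.9143.
Δq = 595.7895 − 468.5714 = 127.2181; wedge = 64 − 51.9143 = 12.0857.
Deadweight loss = ½ × 127.2181 × 12.0857 = 768.76.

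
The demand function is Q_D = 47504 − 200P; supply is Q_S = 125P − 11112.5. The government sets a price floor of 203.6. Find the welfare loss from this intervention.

140443.97

In inverse form: demand P = 237.52 − 0.005Q, supply P = 88.9 + 0.008Q.
Competitive equilibrium: 237.52 − 0.005Q = 88.9 + 0.008Q → Q* = 11432.3077, P* = 180.3585.
At the floor P = 203.6, quantity demanded = (237.52 − 203.6)/0.005 = 6784.
Sellers' marginal cost at Q' = 6784: 88.9 + 0.008·6784 = 143.172.
ΔQ = 11432.3077 − 6784 = 4648.3077; wedge = 203.6 − 143.172 = 60.428.
Deadweight loss = ½ × 4648.3077 × 60.428 = 140443.97.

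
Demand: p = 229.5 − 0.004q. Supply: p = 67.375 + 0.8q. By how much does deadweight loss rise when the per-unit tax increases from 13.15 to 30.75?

480.50

Competitive equilibrium: 229.5 − 0.004q = 67.375 + 0.8q → q* = 201.648, p* = 228.6934.
For a per-unit tax t: Δq = t/0.804, so DWL = ½·t·(t/0.804) = t²/1.608.
At t = 13.15: DWL = 107.539. At t = 30.75: DWL = 588.036.
Increase = 588.036 − 107.539 = 480.50.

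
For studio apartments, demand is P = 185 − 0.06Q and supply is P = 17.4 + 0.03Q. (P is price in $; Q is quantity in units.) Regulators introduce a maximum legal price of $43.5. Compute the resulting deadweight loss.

Competitive equilibrium: 185 − 0.06Q = 17.4 + 0.03Q → Q* = 1862.2222, P* = 73.2667.
At the ceiling P = 43.5, quantity supplied = (43.5 − 17.4)/0.03 = 870.
Willingness to pay at Q' = 870: 185 − 0.06·870 = 132.8.
ΔQ = 1862.2222 − 870 = 992.2222; wedge = 132.8 − 43.5 = 89.3.
The triangle = ½ × 992.2222 × 89.3 = $44302.72.

$44302.72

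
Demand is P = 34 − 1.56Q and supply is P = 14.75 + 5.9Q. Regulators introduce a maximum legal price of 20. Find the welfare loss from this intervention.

Competitive equilibrium: 34 − 1.56Q = 14.75 + 5.9Q → Q* = 2.5804, P* = 29.9745.
At the ceiling P = 20, quantity supplied = (20 − 14.75)/5.9 = 0.8898.
Willingness to pay at Q' = 0.8898: 34 − 1.56·0.8898 = 32.6119.
ΔQ = 2.5804 − 0.8898 = 1.6906; wedge = 32.6119 − 20 = 12.6119.
DWL = ½ × 1.6906 × 12.6119 = 10.66.

10.66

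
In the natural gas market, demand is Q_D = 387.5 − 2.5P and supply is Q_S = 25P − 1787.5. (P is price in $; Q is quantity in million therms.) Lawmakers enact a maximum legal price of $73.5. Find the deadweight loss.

$4298.01 million

In inverse form: demand P = 155 − 0.4Q, supply P = 71.5 + 0.04Q.
Competitive equilibrium: 155 − 0.4Q = 71.5 + 0.04Q → Q* = 189.7727, P* = 79.0909.
At the ceiling P = 73.5, quantity supplied = (73.5 − 71.5)/0.04 = 50.
Willingness to pay at Q' = 50: 155 − 0.4·50 = 135.
ΔQ = 189.7727 − 50 = 139.7727; wedge = 135 − 73.5 = 61.5.
DWL = ½ × 139.7727 × 61.5 = $4298.01 million.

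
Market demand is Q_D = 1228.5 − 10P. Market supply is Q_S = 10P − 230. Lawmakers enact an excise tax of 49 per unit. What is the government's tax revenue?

In inverse form: demand P = 122.85 − 0.1Q, supply P = 23 + 0.1Q.
Competitive equilibrium: 122.85 − 0.1Q = 23 + 0.1Q → Q* = 499.25, P* = 72.925.
With the tax, the buyer price exceeds the seller price by 49: (122.85 − 0.1Q) − (23 + 0.1Q) = 49 → Q' = 254.25.
Tax revenue = 49 × 254.25 = 12458.25.

12458.25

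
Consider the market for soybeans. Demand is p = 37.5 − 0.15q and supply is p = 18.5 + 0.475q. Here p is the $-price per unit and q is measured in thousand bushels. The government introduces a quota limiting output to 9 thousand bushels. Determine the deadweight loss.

$143.11 thousand

Competitive equilibrium: 37.5 − 0.15q = 18.5 + 0.475q → q* = 30.4, p* = 32.94.
At q = 9: demand price = 37.5 − 0.15·9 = 36.15; supply price = 18.5 + 0.475·9 = 22.775.
Δq = 30.4 − 9 = 21.4; wedge = 36.15 − 22.775 = 13.375.
DWL = ½ × 21.4 × 13.375 = $143.11 thousand.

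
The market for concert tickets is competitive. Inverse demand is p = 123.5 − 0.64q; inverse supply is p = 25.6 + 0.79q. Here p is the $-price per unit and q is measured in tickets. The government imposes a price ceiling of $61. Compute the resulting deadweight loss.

$399.96

Competitive equilibrium: 123.5 − 0.64q = 25.6 + 0.79q → q* = 68.4615, p* = 79.6846.
At the ceiling p = 61, quantity supplied = (61 − 25.6)/0.79 = 44.8101.
Willingness to pay at q' = 44.8101: 123.5 − 0.64·44.8101 = 94.8215.
Δq = 68.4615 − 44.8101 = 23.6514; wedge = 94.8215 − 61 = 33.8215.
Deadweight loss = ½ × 23.6514 × 33.8215 = $399.96.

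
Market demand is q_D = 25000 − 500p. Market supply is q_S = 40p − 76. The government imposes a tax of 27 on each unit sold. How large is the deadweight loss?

In inverse form: demand p = 50 − 0.002q, supply p = 1.9 + 0.025q.
Competitive equilibrium: 50 − 0.002q = 1.9 + 0.025q → q* = 1781.4815, p* = 46.437.
With the tax, the buyer price exceeds the seller price by 27: (50 − 0.002q) − (1.9 + 0.025q) = 27 → q' = 781.4815.
Δq = 1781.4815 − 781.4815 = 1000; the wedge equals the tax, 27.
Deadweight loss = ½ × 1000 × 27 = 13500.

13500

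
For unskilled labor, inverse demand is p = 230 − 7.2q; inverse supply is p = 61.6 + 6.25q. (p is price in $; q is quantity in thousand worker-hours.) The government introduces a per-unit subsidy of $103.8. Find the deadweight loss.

$400.54 thousand

Competitive equilibrium: 230 − 7.2q = 61.6 + 6.25q → q* = 12.5204, p* = 139.8528.
The subsidy lowers effective supply by 103.8: p = 6.25q − 42.2.
New quantity: 230 − 7.2q = 6.25q − 42.2 → q' = 20.2379.
Overproduction Δq = 20.2379 − 12.5204 = 7.7175; wedge = subsidy = 103.8.
Welfare loss = ½ × 7.7175 × 103.8 = $400.54 thousand.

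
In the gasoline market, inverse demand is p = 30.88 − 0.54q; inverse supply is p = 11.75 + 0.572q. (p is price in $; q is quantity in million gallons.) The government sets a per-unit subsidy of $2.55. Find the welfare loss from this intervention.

$2.92 million

Competitive equilibrium: 30.88 − 0.54q = 11.75 + 0.572q → q* = 17.2032, p* = 21.5903.
The subsidy lowers effective supply by 2.55: p = 9.2 + 0.572q.
New quantity: 30.88 − 0.54q = 9.2 + 0.572q → q' = 19.4964.
Overproduction Δq = 19.4964 − 17.2032 = 2.2932; wedge = subsidy = 2.55.
Deadweight loss = ½ × 2.2932 × 2.55 = $2.92 million.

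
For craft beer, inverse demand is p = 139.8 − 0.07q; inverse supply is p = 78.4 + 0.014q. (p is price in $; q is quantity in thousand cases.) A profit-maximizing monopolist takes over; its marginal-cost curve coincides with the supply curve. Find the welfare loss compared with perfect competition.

$4636.41 thousand

Competitive equilibrium: 139.8 − 0.07q = 78.4 + 0.014q → q* = 730.9524, p* = 88.6333.
Marginal revenue: MR = 139.8 − 0.14q. Set MR = MC: 139.8 − 0.14q = 78.4 + 0.014q → q_m = 398.7013.
Price p_m = 139.8 − 0.07·398.7013 = 111.8909; MC(q_m) = 78.4 + 0.014·398.7013 = 83.9818.
Competitive q* = 730.9524, so Δq = 332.2511; wedge = 111.8909 − 83.9818 = 27.9091.
The triangle = ½ × 332.2511 × 27.9091 = $4636.41 thousand.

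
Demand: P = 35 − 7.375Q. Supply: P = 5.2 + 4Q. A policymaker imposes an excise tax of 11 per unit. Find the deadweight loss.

5.32

Competitive equilibrium: 35 − 7.375Q = 5.2 + 4Q → Q* = 2.6198, P* = 15.6791.
With the tax, the buyer price exceeds the seller price by 11: (35 − 7.375Q) − (5.2 + 4Q) = 11 → Q' = 1.6527.
ΔQ = 2.6198 − 1.6527 = 0.9671; the wedge equals the tax, 11.
Welfare loss = ½ × 0.9671 × 11 = 5.32.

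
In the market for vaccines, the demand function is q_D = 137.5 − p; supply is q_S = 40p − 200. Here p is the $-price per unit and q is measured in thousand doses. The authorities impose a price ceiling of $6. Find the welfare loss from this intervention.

$4084.02 thousand

In inverse form: demand p = 137.5 − q, supply p = 5 + 0.025q.
Competitive equilibrium: 137.5 − q = 5 + 0.025q → q* = 129.2683, p* = 8.2317.
At the ceiling p = 6, quantity supplied = (6 − 5)/0.025 = 40.
Willingness to pay at q' = 40: 137.5 − 1·40 = 97.5.
Δq = 129.2683 − 40 = 89.2683; wedge = 97.5 − 6 = 91.5.
Welfare loss = ½ × 89.2683 × 91.5 = $4084.02 thousand.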